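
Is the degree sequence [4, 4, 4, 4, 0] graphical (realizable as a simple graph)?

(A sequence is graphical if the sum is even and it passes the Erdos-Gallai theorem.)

Sum of degrees = 16. Sum is even but fails Erdos-Gallai. The sequence is NOT graphical.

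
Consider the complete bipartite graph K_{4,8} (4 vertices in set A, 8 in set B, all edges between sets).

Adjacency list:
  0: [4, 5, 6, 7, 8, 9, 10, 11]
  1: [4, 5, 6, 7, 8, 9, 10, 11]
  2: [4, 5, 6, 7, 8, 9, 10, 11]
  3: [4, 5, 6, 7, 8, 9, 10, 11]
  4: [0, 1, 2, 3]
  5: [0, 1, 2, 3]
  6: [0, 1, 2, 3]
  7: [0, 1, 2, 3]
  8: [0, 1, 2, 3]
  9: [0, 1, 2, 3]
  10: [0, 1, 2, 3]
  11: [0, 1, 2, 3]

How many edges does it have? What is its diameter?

K_{4,8} has 4 * 8 = 32 edges.
Any vertex reaches any opposite-side vertex in 1 step; same-side vertices reach in 2 steps via any opposite-side vertex.
Diameter = 2.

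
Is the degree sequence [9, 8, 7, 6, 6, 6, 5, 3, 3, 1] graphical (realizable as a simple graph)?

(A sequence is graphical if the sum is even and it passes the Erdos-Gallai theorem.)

Sum of degrees = 54. Sum is even and passes Erdos-Gallai. The sequence IS graphical.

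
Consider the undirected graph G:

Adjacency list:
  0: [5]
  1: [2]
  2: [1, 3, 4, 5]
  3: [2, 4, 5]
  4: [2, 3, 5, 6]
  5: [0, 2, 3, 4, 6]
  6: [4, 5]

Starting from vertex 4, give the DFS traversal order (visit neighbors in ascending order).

DFS from vertex 4 (neighbors processed in ascending order):
Visit order: 4, 2, 1, 3, 5, 0, 6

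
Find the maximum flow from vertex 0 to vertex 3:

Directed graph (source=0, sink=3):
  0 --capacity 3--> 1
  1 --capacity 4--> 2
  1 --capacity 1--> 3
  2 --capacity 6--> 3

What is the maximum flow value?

Computing max flow:
  Flow on (0->1): 3/3
  Flow on (1->2): 2/4
  Flow on (1->3): 1/1
  Flow on (2->3): 2/6
Maximum flow = 3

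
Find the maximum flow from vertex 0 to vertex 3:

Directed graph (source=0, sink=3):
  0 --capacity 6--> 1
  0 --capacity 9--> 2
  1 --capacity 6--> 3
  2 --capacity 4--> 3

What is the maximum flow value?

Computing max flow:
  Flow on (0->1): 6/6
  Flow on (0->2): 4/9
  Flow on (1->3): 6/6
  Flow on (2->3): 4/4
Maximum flow = 10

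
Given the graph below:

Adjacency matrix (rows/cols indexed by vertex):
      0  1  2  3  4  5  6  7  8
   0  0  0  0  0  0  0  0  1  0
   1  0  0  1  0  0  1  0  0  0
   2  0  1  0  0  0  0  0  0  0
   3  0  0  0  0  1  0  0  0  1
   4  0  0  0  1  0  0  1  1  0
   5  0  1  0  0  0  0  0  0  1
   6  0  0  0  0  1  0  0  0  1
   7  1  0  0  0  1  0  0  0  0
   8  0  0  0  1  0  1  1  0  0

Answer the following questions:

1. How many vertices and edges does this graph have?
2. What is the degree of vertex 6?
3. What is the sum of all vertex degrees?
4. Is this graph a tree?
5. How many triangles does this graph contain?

Count: 9 vertices, 9 edges.
Vertex 6 has neighbors [4, 8], degree = 2.
Handshaking lemma: 2 * 9 = 18.
A tree on 9 vertices has 8 edges. This graph has 9 edges (1 extra). Not a tree.
Number of triangles = 0.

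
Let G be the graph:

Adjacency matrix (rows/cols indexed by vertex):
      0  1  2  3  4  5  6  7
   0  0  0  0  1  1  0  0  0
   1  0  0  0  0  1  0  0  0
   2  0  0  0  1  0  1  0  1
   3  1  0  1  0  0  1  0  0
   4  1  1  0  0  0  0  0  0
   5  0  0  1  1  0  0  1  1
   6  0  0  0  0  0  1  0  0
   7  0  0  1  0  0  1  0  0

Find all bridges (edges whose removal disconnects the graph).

A bridge is an edge whose removal increases the number of connected components.
Bridges found: (0,3), (0,4), (1,4), (5,6)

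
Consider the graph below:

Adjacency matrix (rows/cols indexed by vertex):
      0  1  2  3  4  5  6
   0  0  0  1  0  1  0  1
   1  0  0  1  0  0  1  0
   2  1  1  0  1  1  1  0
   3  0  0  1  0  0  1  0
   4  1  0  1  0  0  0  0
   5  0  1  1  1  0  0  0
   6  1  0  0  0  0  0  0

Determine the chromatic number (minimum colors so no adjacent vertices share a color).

The graph has a maximum clique of size 3 (lower bound on chromatic number).
A valid 3-coloring: {0: 1, 1: 2, 2: 0, 3: 2, 4: 2, 5: 1, 6: 0}.
Chromatic number = 3.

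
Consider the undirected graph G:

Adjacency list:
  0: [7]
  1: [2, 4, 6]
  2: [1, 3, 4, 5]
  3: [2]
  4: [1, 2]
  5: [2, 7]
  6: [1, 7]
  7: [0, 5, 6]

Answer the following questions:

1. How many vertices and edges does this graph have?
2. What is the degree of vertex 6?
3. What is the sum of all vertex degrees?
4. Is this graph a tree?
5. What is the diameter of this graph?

Count: 8 vertices, 9 edges.
Vertex 6 has neighbors [1, 7], degree = 2.
Handshaking lemma: 2 * 9 = 18.
A tree on 8 vertices has 7 edges. This graph has 9 edges (2 extra). Not a tree.
Diameter (longest shortest path) = 4.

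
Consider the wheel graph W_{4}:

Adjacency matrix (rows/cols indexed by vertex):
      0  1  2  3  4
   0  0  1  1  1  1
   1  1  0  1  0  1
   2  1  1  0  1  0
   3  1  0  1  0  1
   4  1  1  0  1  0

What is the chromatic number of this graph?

W_{4} = C_{4} plus a hub adjacent to every cycle vertex.
The outer cycle needs 2 colors (even cycle); the hub is adjacent to all of them so needs a fresh color.
Chromatic number = 2 + 1 = 3.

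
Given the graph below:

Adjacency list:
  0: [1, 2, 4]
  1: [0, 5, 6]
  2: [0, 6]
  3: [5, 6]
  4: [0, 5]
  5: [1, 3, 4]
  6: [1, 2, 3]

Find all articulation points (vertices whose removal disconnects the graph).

No articulation points. The graph is biconnected.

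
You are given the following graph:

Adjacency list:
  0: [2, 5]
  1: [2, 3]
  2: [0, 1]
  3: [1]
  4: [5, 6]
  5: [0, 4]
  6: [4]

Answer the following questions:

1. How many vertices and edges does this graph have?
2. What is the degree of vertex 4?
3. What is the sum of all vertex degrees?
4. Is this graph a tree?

Count: 7 vertices, 6 edges.
Vertex 4 has neighbors [5, 6], degree = 2.
Handshaking lemma: 2 * 6 = 12.
A graph is a tree iff it is connected and has exactly n-1 edges. This graph is connected (all 7 vertices in one component) and has 7-1 = 6 edges. It is a tree.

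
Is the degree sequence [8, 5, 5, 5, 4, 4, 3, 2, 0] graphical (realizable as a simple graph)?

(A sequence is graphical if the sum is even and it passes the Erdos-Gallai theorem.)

Sum of degrees = 36. Sum is even but fails Erdos-Gallai. The sequence is NOT graphical.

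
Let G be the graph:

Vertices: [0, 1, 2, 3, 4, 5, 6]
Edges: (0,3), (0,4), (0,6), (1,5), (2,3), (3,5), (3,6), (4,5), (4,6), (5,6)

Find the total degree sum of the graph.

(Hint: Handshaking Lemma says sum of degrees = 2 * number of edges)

Count edges: 10 edges.
By Handshaking Lemma: sum of degrees = 2 * 10 = 20.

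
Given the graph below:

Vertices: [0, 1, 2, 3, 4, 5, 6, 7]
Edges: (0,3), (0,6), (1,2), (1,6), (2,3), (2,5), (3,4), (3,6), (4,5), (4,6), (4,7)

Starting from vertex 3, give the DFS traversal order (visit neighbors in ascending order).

DFS from vertex 3 (neighbors processed in ascending order):
Visit order: 3, 0, 6, 1, 2, 5, 4, 7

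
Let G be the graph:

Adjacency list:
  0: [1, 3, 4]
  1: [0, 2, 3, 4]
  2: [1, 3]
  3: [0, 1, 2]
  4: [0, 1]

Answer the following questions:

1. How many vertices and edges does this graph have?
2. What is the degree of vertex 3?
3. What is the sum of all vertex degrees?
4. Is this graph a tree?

Count: 5 vertices, 7 edges.
Vertex 3 has neighbors [0, 1, 2], degree = 3.
Handshaking lemma: 2 * 7 = 14.
A tree on 5 vertices has 4 edges. This graph has 7 edges (3 extra). Not a tree.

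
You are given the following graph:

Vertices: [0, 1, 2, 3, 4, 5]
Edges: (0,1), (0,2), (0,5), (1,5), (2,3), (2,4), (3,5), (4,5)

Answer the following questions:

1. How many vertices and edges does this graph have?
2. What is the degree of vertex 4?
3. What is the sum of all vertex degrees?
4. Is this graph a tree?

Count: 6 vertices, 8 edges.
Vertex 4 has neighbors [2, 5], degree = 2.
Handshaking lemma: 2 * 8 = 16.
A tree on 6 vertices has 5 edges. This graph has 8 edges (3 extra). Not a tree.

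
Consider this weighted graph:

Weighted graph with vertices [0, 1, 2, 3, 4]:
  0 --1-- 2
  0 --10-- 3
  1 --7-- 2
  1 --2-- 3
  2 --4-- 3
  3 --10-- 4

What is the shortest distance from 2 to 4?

Using Dijkstra's algorithm from vertex 2:
Shortest path: 2 -> 3 -> 4
Total weight: 4 + 10 = 14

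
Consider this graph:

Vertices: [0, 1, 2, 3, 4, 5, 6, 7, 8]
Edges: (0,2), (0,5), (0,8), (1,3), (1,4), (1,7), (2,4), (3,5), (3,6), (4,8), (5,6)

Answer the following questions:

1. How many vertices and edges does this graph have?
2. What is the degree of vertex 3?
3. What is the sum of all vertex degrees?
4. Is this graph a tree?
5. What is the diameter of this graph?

Count: 9 vertices, 11 edges.
Vertex 3 has neighbors [1, 5, 6], degree = 3.
Handshaking lemma: 2 * 11 = 22.
A tree on 9 vertices has 8 edges. This graph has 11 edges (3 extra). Not a tree.
Diameter (longest shortest path) = 4.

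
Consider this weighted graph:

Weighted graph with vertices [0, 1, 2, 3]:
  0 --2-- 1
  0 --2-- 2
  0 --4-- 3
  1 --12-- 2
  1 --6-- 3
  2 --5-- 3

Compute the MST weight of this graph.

Applying Kruskal's algorithm (sort edges by weight, add if no cycle):
  Add (0,2) w=2
  Add (0,1) w=2
  Add (0,3) w=4
  Skip (2,3) w=5 (creates cycle)
  Skip (1,3) w=6 (creates cycle)
  Skip (1,2) w=12 (creates cycle)
MST weight = 8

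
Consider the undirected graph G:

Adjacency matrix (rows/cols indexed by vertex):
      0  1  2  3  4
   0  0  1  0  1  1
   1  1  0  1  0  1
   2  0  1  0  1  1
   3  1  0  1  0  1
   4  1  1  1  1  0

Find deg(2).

Vertex 2 has neighbors [1, 3, 4], so deg(2) = 3.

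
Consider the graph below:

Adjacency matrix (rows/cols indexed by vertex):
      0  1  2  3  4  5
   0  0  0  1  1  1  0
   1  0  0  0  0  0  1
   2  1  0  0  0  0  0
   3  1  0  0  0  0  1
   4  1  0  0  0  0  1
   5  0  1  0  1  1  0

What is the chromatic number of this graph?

The graph has a maximum clique of size 2 (lower bound on chromatic number).
A valid 2-coloring: {0: 0, 1: 1, 2: 1, 3: 1, 4: 1, 5: 0}.
Chromatic number = 2.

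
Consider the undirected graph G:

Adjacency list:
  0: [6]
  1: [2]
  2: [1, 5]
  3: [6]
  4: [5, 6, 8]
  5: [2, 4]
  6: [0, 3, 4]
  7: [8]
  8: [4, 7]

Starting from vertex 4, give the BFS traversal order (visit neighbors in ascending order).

BFS from vertex 4 (neighbors processed in ascending order):
Visit order: 4, 5, 6, 8, 2, 0, 3, 7, 1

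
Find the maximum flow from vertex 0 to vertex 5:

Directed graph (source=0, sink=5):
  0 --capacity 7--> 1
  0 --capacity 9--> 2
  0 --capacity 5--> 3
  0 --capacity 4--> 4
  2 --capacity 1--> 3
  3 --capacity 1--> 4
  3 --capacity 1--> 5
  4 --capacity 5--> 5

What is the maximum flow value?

Computing max flow:
  Flow on (0->2): 1/9
  Flow on (0->3): 1/5
  Flow on (0->4): 4/4
  Flow on (2->3): 1/1
  Flow on (3->4): 1/1
  Flow on (3->5): 1/1
  Flow on (4->5): 5/5
Maximum flow = 6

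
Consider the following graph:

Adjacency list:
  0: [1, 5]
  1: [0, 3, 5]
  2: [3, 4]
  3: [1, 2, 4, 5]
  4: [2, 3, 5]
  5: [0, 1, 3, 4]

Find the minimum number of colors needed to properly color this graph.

The graph has a maximum clique of size 3 (lower bound on chromatic number).
A valid 3-coloring: {0: 0, 1: 2, 2: 1, 3: 0, 4: 2, 5: 1}.
Chromatic number = 3.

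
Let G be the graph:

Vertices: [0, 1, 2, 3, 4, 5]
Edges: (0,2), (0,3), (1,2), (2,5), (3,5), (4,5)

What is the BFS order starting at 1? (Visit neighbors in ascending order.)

BFS from vertex 1 (neighbors processed in ascending order):
Visit order: 1, 2, 0, 5, 3, 4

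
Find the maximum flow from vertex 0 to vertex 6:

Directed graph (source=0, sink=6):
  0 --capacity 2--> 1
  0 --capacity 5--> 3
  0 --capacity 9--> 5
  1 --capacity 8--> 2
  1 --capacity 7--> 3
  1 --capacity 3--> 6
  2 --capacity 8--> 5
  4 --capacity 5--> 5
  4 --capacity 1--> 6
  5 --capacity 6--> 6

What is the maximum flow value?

Computing max flow:
  Flow on (0->1): 2/2
  Flow on (0->5): 6/9
  Flow on (1->6): 2/3
  Flow on (5->6): 6/6
Maximum flow = 8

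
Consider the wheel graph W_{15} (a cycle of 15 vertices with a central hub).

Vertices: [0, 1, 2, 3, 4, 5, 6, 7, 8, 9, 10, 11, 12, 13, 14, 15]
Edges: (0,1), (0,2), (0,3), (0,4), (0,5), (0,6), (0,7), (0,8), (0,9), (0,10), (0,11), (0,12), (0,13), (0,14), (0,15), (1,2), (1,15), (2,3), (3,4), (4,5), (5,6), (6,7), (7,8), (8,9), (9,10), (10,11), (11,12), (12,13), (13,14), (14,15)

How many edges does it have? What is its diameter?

Wheel graph W_{15}: 15 cycle edges + 15 spoke edges = 30 edges.
The hub is distance 1 from all cycle vertices. Max distance between cycle vertices through hub is 2.
Diameter = 2.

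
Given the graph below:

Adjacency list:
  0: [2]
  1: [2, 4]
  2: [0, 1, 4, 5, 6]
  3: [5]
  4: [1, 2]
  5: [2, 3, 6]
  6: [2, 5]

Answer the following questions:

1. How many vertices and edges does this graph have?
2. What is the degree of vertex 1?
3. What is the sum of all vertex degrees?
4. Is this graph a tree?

Count: 7 vertices, 8 edges.
Vertex 1 has neighbors [2, 4], degree = 2.
Handshaking lemma: 2 * 8 = 16.
A tree on 7 vertices has 6 edges. This graph has 8 edges (2 extra). Not a tree.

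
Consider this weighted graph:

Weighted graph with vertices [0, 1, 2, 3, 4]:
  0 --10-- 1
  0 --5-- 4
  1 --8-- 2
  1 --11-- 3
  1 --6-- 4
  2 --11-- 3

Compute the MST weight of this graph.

Applying Kruskal's algorithm (sort edges by weight, add if no cycle):
  Add (0,4) w=5
  Add (1,4) w=6
  Add (1,2) w=8
  Skip (0,1) w=10 (creates cycle)
  Add (1,3) w=11
  Skip (2,3) w=11 (creates cycle)
MST weight = 30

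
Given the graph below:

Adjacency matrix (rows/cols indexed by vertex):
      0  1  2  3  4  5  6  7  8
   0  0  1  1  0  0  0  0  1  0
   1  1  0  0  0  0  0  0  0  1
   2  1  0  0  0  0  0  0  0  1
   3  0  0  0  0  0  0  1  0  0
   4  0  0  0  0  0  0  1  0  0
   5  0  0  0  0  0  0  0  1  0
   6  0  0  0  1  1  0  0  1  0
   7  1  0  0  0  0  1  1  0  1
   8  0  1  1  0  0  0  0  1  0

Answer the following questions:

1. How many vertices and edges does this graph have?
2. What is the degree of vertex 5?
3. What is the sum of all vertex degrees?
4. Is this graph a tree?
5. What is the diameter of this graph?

Count: 9 vertices, 10 edges.
Vertex 5 has neighbors [7], degree = 1.
Handshaking lemma: 2 * 10 = 20.
A tree on 9 vertices has 8 edges. This graph has 10 edges (2 extra). Not a tree.
Diameter (longest shortest path) = 4.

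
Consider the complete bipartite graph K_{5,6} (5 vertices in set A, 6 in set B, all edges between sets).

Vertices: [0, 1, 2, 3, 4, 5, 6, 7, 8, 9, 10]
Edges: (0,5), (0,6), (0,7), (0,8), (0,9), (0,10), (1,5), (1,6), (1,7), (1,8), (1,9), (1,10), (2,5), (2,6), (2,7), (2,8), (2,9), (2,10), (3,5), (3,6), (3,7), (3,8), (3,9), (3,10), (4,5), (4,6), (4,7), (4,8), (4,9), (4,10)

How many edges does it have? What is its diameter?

K_{5,6} has 5 * 6 = 30 edges.
Any vertex reaches any opposite-side vertex in 1 step; same-side vertices reach in 2 steps via any opposite-side vertex.
Diameter = 2.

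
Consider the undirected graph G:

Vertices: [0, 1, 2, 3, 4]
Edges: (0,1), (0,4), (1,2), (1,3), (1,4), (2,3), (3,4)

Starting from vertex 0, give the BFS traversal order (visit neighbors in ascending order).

BFS from vertex 0 (neighbors processed in ascending order):
Visit order: 0, 1, 4, 2, 3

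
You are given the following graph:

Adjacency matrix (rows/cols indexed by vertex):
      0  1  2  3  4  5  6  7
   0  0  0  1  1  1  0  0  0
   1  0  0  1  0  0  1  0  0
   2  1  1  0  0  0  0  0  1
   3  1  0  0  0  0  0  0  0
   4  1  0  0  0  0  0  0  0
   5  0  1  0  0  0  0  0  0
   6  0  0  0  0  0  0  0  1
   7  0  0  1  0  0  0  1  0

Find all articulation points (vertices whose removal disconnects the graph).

An articulation point is a vertex whose removal disconnects the graph.
Articulation points: [0, 1, 2, 7]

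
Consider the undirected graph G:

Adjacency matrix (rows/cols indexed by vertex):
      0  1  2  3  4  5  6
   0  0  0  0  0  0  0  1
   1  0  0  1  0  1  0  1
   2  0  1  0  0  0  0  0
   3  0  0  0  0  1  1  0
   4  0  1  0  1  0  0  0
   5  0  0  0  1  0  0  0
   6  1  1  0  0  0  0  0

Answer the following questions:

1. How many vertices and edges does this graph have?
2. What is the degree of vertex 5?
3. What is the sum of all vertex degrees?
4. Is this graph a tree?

Count: 7 vertices, 6 edges.
Vertex 5 has neighbors [3], degree = 1.
Handshaking lemma: 2 * 6 = 12.
A graph is a tree iff it is connected and has exactly n-1 edges. This graph is connected (all 7 vertices in one component) and has 7-1 = 6 edges. It is a tree.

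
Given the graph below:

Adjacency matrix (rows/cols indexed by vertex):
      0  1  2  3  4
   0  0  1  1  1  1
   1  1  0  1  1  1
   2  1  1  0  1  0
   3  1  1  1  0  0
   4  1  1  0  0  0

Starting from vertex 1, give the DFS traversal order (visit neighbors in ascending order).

DFS from vertex 1 (neighbors processed in ascending order):
Visit order: 1, 0, 2, 3, 4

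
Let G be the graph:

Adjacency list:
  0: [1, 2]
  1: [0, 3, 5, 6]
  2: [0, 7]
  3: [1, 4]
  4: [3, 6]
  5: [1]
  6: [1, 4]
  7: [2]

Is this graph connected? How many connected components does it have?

Checking connectivity: the graph has 1 connected component(s).
All vertices are reachable from each other. The graph IS connected.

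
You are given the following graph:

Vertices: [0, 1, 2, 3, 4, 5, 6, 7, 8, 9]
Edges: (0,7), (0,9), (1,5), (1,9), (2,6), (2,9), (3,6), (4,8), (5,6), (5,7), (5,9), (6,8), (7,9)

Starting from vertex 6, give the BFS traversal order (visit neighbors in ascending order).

BFS from vertex 6 (neighbors processed in ascending order):
Visit order: 6, 2, 3, 5, 8, 9, 1, 7, 4, 0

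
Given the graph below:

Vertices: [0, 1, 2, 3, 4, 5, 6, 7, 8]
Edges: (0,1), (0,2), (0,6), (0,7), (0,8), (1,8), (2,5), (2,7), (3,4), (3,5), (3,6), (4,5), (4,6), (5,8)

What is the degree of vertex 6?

Vertex 6 has neighbors [0, 3, 4], so deg(6) = 3.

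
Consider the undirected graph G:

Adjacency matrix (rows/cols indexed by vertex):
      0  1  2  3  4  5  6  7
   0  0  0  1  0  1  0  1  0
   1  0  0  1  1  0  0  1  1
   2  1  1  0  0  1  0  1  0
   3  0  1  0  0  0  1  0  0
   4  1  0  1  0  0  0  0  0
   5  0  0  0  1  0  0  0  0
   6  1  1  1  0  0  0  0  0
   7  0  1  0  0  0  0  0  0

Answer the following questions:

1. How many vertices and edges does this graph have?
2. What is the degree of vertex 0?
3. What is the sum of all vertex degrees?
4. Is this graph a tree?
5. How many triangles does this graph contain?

Count: 8 vertices, 10 edges.
Vertex 0 has neighbors [2, 4, 6], degree = 3.
Handshaking lemma: 2 * 10 = 20.
A tree on 8 vertices has 7 edges. This graph has 10 edges (3 extra). Not a tree.
Number of triangles = 3.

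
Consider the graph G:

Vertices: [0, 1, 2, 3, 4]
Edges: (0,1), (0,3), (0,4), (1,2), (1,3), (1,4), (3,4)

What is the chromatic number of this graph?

The graph has a maximum clique of size 4 (lower bound on chromatic number).
A valid 4-coloring: {0: 1, 1: 0, 2: 1, 3: 2, 4: 3}.
Chromatic number = 4.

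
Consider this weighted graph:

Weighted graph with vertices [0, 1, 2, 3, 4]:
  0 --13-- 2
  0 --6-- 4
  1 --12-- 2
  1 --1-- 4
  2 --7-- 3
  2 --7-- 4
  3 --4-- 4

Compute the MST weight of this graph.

Applying Kruskal's algorithm (sort edges by weight, add if no cycle):
  Add (1,4) w=1
  Add (3,4) w=4
  Add (0,4) w=6
  Add (2,3) w=7
  Skip (2,4) w=7 (creates cycle)
  Skip (1,2) w=12 (creates cycle)
  Skip (0,2) w=13 (creates cycle)
MST weight = 18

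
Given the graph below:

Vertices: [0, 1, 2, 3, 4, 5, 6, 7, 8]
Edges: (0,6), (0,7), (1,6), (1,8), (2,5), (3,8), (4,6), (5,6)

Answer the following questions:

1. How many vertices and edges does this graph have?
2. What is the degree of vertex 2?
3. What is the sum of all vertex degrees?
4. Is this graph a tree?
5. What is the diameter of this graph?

Count: 9 vertices, 8 edges.
Vertex 2 has neighbors [5], degree = 1.
Handshaking lemma: 2 * 8 = 16.
A graph is a tree iff it is connected and has exactly n-1 edges. This graph is connected (all 9 vertices in one component) and has 9-1 = 8 edges. It is a tree.
Diameter (longest shortest path) = 5.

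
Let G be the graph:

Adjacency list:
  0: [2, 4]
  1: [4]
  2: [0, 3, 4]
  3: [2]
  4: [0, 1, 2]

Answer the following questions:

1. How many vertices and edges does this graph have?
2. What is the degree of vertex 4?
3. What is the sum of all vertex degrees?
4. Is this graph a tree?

Count: 5 vertices, 5 edges.
Vertex 4 has neighbors [0, 1, 2], degree = 3.
Handshaking lemma: 2 * 5 = 10.
A tree on 5 vertices has 4 edges. This graph has 5 edges (1 extra). Not a tree.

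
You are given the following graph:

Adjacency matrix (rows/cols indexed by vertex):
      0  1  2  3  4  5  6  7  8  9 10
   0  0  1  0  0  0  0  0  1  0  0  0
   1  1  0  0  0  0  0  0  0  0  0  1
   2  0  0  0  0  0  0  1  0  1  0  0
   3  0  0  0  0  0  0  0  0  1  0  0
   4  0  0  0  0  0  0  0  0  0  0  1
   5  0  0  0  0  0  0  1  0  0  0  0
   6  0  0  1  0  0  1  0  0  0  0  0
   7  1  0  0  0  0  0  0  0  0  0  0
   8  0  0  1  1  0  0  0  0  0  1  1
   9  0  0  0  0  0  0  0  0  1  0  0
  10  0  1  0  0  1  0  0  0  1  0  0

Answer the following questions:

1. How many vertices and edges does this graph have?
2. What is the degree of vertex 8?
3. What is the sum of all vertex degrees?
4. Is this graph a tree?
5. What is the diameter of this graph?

Count: 11 vertices, 10 edges.
Vertex 8 has neighbors [2, 3, 9, 10], degree = 4.
Handshaking lemma: 2 * 10 = 20.
A graph is a tree iff it is connected and has exactly n-1 edges. This graph is connected (all 11 vertices in one component) and has 11-1 = 10 edges. It is a tree.
Diameter (longest shortest path) = 7.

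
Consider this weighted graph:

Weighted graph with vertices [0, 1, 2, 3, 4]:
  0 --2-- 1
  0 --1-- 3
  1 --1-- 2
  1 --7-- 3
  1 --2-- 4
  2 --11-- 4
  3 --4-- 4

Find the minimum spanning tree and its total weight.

Applying Kruskal's algorithm (sort edges by weight, add if no cycle):
  Add (0,3) w=1
  Add (1,2) w=1
  Add (0,1) w=2
  Add (1,4) w=2
  Skip (3,4) w=4 (creates cycle)
  Skip (1,3) w=7 (creates cycle)
  Skip (2,4) w=11 (creates cycle)
MST weight = 6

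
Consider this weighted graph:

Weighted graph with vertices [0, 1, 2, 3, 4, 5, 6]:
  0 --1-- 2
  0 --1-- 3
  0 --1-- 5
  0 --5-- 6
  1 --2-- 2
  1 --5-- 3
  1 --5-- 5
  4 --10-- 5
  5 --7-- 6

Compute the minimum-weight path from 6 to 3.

Using Dijkstra's algorithm from vertex 6:
Shortest path: 6 -> 0 -> 3
Total weight: 5 + 1 = 6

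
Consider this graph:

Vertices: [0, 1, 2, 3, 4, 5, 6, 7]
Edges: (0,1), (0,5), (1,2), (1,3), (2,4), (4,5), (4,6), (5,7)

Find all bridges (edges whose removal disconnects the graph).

A bridge is an edge whose removal increases the number of connected components.
Bridges found: (1,3), (4,6), (5,7)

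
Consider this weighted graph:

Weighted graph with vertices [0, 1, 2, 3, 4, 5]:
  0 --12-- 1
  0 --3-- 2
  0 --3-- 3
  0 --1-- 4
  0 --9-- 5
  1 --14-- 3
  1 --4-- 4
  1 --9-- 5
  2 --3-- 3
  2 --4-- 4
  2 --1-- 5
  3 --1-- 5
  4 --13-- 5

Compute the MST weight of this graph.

Applying Kruskal's algorithm (sort edges by weight, add if no cycle):
  Add (0,4) w=1
  Add (2,5) w=1
  Add (3,5) w=1
  Add (0,2) w=3
  Skip (0,3) w=3 (creates cycle)
  Skip (2,3) w=3 (creates cycle)
  Add (1,4) w=4
  Skip (2,4) w=4 (creates cycle)
  Skip (0,5) w=9 (creates cycle)
  Skip (1,5) w=9 (creates cycle)
  Skip (0,1) w=12 (creates cycle)
  Skip (4,5) w=13 (creates cycle)
  Skip (1,3) w=14 (creates cycle)
MST weight = 10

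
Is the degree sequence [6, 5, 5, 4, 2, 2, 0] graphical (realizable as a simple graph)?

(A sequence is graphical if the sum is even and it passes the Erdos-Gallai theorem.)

Sum of degrees = 24. Sum is even but fails Erdos-Gallai. The sequence is NOT graphical.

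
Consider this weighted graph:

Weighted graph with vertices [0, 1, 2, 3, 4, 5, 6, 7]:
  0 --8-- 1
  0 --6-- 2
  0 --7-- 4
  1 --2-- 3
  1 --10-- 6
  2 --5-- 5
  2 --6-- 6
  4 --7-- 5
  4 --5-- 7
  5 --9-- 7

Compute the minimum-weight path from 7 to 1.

Using Dijkstra's algorithm from vertex 7:
Shortest path: 7 -> 4 -> 0 -> 1
Total weight: 5 + 7 + 8 = 20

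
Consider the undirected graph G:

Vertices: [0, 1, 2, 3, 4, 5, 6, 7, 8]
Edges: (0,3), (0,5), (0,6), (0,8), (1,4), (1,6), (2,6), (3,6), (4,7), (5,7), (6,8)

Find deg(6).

Vertex 6 has neighbors [0, 1, 2, 3, 8], so deg(6) = 5.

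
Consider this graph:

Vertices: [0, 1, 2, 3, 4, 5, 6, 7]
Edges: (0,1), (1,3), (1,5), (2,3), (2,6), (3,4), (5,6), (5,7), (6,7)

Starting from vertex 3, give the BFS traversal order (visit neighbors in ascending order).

BFS from vertex 3 (neighbors processed in ascending order):
Visit order: 3, 1, 2, 4, 0, 5, 6, 7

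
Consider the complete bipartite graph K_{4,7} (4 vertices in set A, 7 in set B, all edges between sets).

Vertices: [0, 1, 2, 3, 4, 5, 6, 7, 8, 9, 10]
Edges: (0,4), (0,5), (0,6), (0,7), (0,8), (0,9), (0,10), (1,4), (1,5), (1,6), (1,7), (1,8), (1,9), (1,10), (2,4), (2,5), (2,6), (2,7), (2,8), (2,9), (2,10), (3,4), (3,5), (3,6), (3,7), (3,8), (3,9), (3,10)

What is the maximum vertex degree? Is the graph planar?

Set-A vertices have degree 7; set-B vertices have degree 4. Maximum degree = max(4,7) = 7.
K_{4,7} contains K_{3,3} as a subgraph (since both sides have >= 3 vertices); by Kuratowski's theorem it is not planar.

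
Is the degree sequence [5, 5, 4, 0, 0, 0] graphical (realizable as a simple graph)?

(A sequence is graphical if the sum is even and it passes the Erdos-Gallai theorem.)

Sum of degrees = 14. Sum is even but fails Erdos-Gallai. The sequence is NOT graphical.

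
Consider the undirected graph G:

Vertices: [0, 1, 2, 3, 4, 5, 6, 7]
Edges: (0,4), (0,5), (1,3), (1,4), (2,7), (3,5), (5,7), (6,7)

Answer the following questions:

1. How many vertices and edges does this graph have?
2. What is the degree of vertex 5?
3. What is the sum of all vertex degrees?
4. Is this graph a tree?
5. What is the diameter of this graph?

Count: 8 vertices, 8 edges.
Vertex 5 has neighbors [0, 3, 7], degree = 3.
Handshaking lemma: 2 * 8 = 16.
A tree on 8 vertices has 7 edges. This graph has 8 edges (1 extra). Not a tree.
Diameter (longest shortest path) = 4.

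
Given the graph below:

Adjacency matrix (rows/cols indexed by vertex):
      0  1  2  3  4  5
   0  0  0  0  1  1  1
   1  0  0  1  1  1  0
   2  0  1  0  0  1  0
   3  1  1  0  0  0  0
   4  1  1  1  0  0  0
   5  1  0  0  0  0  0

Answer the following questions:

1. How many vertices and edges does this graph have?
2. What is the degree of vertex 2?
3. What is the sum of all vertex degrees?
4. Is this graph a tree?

Count: 6 vertices, 7 edges.
Vertex 2 has neighbors [1, 4], degree = 2.
Handshaking lemma: 2 * 7 = 14.
A tree on 6 vertices has 5 edges. This graph has 7 edges (2 extra). Not a tree.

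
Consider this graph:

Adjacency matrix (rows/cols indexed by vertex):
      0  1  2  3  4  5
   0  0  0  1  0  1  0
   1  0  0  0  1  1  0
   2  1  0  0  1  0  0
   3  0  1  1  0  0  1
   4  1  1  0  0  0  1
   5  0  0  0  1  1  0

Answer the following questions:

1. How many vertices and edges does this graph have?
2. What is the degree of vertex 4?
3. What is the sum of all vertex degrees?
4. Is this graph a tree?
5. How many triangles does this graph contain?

Count: 6 vertices, 7 edges.
Vertex 4 has neighbors [0, 1, 5], degree = 3.
Handshaking lemma: 2 * 7 = 14.
A tree on 6 vertices has 5 edges. This graph has 7 edges (2 extra). Not a tree.
Number of triangles = 0.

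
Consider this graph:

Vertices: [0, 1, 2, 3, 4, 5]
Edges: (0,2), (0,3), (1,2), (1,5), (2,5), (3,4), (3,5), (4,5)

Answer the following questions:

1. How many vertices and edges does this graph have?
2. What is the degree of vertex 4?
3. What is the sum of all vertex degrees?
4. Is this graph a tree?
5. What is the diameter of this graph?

Count: 6 vertices, 8 edges.
Vertex 4 has neighbors [3, 5], degree = 2.
Handshaking lemma: 2 * 8 = 16.
A tree on 6 vertices has 5 edges. This graph has 8 edges (3 extra). Not a tree.
Diameter (longest shortest path) = 2.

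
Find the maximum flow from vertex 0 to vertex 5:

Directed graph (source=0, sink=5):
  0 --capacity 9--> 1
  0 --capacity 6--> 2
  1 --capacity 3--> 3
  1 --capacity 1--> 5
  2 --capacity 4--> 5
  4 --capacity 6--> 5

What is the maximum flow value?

Computing max flow:
  Flow on (0->1): 1/9
  Flow on (0->2): 4/6
  Flow on (1->5): 1/1
  Flow on (2->5): 4/4
Maximum flow = 5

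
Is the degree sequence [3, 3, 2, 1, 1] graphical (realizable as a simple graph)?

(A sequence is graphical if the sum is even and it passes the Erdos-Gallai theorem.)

Sum of degrees = 10. Sum is even and passes Erdos-Gallai. The sequence IS graphical.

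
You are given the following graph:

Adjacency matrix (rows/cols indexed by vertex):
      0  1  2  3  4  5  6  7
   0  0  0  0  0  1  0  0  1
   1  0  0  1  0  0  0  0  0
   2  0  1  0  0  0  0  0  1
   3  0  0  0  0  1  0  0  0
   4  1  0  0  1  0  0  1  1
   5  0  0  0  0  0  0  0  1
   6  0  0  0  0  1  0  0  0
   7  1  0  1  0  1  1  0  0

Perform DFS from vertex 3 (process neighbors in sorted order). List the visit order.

DFS from vertex 3 (neighbors processed in ascending order):
Visit order: 3, 4, 0, 7, 2, 1, 5, 6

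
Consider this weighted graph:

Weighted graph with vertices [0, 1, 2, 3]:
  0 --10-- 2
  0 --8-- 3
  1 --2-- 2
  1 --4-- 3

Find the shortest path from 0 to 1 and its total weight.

Using Dijkstra's algorithm from vertex 0:
Shortest path: 0 -> 2 -> 1
Total weight: 10 + 2 = 12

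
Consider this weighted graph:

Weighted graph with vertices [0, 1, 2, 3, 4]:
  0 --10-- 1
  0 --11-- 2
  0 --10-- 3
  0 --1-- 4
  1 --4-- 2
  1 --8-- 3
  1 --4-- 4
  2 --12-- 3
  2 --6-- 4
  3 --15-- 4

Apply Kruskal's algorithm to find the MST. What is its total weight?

Applying Kruskal's algorithm (sort edges by weight, add if no cycle):
  Add (0,4) w=1
  Add (1,4) w=4
  Add (1,2) w=4
  Skip (2,4) w=6 (creates cycle)
  Add (1,3) w=8
  Skip (0,1) w=10 (creates cycle)
  Skip (0,3) w=10 (creates cycle)
  Skip (0,2) w=11 (creates cycle)
  Skip (2,3) w=12 (creates cycle)
  Skip (3,4) w=15 (creates cycle)
MST weight = 17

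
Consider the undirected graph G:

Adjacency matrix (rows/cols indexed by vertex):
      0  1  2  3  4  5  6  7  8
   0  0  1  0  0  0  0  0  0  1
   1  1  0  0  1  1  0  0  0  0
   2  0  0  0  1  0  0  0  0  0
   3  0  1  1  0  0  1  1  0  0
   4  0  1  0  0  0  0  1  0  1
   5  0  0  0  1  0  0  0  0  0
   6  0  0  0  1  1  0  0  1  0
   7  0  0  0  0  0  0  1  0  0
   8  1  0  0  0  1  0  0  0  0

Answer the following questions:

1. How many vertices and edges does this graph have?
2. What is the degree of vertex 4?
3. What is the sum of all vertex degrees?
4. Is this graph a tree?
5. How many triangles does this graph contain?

Count: 9 vertices, 10 edges.
Vertex 4 has neighbors [1, 6, 8], degree = 3.
Handshaking lemma: 2 * 10 = 20.
A tree on 9 vertices has 8 edges. This graph has 10 edges (2 extra). Not a tree.
Number of triangles = 0.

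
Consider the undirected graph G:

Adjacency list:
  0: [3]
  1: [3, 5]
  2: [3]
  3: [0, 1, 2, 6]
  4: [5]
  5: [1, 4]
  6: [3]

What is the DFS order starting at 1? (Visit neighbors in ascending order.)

DFS from vertex 1 (neighbors processed in ascending order):
Visit order: 1, 3, 0, 2, 6, 5, 4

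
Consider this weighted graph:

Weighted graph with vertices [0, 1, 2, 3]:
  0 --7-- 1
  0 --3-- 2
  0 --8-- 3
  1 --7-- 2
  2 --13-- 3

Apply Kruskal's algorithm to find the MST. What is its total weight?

Applying Kruskal's algorithm (sort edges by weight, add if no cycle):
  Add (0,2) w=3
  Add (0,1) w=7
  Skip (1,2) w=7 (creates cycle)
  Add (0,3) w=8
  Skip (2,3) w=13 (creates cycle)
MST weight = 18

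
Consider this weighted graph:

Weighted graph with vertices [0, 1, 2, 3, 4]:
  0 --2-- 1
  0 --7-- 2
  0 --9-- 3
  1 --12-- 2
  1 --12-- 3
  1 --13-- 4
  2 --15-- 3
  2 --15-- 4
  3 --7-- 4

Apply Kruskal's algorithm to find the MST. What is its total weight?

Applying Kruskal's algorithm (sort edges by weight, add if no cycle):
  Add (0,1) w=2
  Add (0,2) w=7
  Add (3,4) w=7
  Add (0,3) w=9
  Skip (1,2) w=12 (creates cycle)
  Skip (1,3) w=12 (creates cycle)
  Skip (1,4) w=13 (creates cycle)
  Skip (2,3) w=15 (creates cycle)
  Skip (2,4) w=15 (creates cycle)
MST weight = 25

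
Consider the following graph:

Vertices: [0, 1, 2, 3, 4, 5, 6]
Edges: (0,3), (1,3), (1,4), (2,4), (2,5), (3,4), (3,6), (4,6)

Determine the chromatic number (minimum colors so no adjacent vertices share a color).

The graph has a maximum clique of size 3 (lower bound on chromatic number).
A valid 3-coloring: {0: 1, 1: 2, 2: 0, 3: 0, 4: 1, 5: 1, 6: 2}.
Chromatic number = 3.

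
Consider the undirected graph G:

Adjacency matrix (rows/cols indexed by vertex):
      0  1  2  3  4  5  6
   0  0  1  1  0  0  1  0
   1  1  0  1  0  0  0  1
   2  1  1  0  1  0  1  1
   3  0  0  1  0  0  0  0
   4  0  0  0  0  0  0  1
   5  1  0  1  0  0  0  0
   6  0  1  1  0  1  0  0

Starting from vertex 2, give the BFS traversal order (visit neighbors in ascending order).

BFS from vertex 2 (neighbors processed in ascending order):
Visit order: 2, 0, 1, 3, 5, 6, 4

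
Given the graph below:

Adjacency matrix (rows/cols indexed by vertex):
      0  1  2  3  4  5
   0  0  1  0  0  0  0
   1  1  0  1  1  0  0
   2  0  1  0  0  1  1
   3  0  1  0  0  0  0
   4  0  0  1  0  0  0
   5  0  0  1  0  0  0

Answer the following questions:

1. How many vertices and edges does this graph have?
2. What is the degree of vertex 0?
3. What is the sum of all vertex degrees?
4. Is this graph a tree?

Count: 6 vertices, 5 edges.
Vertex 0 has neighbors [1], degree = 1.
Handshaking lemma: 2 * 5 = 10.
A graph is a tree iff it is connected and has exactly n-1 edges. This graph is connected (all 6 vertices in one component) and has 6-1 = 5 edges. It is a tree.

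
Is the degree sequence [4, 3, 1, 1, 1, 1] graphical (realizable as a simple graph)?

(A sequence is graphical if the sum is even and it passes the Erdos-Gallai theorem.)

Sum of degrees = 11. Sum is odd, so the sequence is NOT graphical.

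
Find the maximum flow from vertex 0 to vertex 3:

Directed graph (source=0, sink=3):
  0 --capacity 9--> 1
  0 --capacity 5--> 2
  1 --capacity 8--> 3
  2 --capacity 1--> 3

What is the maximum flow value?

Computing max flow:
  Flow on (0->1): 8/9
  Flow on (0->2): 1/5
  Flow on (1->3): 8/8
  Flow on (2->3): 1/1
Maximum flow = 9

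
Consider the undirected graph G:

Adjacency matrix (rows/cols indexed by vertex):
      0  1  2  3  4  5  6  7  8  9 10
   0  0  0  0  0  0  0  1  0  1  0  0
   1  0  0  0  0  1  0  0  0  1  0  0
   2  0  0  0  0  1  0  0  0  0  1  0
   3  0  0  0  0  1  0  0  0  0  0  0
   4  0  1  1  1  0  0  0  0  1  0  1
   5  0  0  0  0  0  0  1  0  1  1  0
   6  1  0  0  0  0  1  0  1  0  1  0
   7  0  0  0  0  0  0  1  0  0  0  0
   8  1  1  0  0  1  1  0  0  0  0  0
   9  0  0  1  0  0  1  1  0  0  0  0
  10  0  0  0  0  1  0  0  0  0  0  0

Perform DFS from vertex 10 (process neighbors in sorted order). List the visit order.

DFS from vertex 10 (neighbors processed in ascending order):
Visit order: 10, 4, 1, 8, 0, 6, 5, 9, 2, 7, 3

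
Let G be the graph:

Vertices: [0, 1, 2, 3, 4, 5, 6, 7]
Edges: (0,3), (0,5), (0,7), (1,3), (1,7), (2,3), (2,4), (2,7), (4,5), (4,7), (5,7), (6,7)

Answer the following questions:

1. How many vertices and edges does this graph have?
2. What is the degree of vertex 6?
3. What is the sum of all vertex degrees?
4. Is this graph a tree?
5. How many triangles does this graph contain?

Count: 8 vertices, 12 edges.
Vertex 6 has neighbors [7], degree = 1.
Handshaking lemma: 2 * 12 = 24.
A tree on 8 vertices has 7 edges. This graph has 12 edges (5 extra). Not a tree.
Number of triangles = 3.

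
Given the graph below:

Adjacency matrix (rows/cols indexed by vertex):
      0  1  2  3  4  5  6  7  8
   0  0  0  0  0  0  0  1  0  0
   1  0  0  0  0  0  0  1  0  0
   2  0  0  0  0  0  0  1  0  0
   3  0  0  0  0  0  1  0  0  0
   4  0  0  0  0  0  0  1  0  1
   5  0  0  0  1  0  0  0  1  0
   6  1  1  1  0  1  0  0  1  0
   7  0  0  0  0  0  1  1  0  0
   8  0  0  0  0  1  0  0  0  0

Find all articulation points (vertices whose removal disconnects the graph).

An articulation point is a vertex whose removal disconnects the graph.
Articulation points: [4, 5, 6, 7]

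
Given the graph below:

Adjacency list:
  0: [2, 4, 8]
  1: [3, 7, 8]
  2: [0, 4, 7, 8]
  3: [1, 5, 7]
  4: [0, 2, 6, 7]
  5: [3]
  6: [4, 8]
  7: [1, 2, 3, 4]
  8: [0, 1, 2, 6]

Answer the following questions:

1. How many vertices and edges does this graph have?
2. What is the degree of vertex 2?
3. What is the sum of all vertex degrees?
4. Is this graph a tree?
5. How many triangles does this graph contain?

Count: 9 vertices, 14 edges.
Vertex 2 has neighbors [0, 4, 7, 8], degree = 4.
Handshaking lemma: 2 * 14 = 28.
A tree on 9 vertices has 8 edges. This graph has 14 edges (6 extra). Not a tree.
Number of triangles = 4.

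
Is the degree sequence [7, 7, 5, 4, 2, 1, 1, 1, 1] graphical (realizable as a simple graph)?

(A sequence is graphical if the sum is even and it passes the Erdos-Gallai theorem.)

Sum of degrees = 29. Sum is odd, so the sequence is NOT graphical.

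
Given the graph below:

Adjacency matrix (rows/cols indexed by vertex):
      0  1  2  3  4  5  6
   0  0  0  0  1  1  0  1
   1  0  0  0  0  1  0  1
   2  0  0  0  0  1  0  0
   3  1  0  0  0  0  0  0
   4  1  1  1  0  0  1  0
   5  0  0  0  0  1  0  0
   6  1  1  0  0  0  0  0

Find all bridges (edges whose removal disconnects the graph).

A bridge is an edge whose removal increases the number of connected components.
Bridges found: (0,3), (2,4), (4,5)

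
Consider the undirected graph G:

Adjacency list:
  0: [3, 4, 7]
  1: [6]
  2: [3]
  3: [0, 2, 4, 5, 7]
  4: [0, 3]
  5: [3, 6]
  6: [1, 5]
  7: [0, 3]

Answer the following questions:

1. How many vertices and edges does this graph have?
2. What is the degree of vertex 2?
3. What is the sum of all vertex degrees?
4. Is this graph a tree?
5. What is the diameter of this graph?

Count: 8 vertices, 9 edges.
Vertex 2 has neighbors [3], degree = 1.
Handshaking lemma: 2 * 9 = 18.
A tree on 8 vertices has 7 edges. This graph has 9 edges (2 extra). Not a tree.
Diameter (longest shortest path) = 4.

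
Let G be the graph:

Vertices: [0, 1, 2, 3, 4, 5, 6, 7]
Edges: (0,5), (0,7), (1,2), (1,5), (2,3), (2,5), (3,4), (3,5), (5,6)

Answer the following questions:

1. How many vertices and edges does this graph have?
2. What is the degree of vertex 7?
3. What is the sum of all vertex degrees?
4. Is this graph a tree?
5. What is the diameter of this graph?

Count: 8 vertices, 9 edges.
Vertex 7 has neighbors [0], degree = 1.
Handshaking lemma: 2 * 9 = 18.
A tree on 8 vertices has 7 edges. This graph has 9 edges (2 extra). Not a tree.
Diameter (longest shortest path) = 4.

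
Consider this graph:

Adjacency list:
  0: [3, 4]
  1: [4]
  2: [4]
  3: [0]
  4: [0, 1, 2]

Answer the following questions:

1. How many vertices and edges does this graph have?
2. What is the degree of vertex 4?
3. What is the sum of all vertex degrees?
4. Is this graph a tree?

Count: 5 vertices, 4 edges.
Vertex 4 has neighbors [0, 1, 2], degree = 3.
Handshaking lemma: 2 * 4 = 8.
A graph is a tree iff it is connected and has exactly n-1 edges. This graph is connected (all 5 vertices in one component) and has 5-1 = 4 edges. It is a tree.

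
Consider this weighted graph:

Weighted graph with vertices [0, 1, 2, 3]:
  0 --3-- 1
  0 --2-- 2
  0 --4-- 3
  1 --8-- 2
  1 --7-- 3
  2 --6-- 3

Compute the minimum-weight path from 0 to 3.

Using Dijkstra's algorithm from vertex 0:
Shortest path: 0 -> 3
Total weight: 4 = 4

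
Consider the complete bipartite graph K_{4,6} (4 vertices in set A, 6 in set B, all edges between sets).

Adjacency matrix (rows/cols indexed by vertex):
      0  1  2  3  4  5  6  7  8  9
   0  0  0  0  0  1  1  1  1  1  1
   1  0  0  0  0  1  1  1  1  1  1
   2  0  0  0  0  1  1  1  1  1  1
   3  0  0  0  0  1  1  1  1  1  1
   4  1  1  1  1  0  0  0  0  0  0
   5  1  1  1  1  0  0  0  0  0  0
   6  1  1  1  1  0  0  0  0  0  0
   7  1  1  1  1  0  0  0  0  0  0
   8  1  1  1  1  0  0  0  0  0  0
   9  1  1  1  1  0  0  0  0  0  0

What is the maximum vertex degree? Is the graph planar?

Set-A vertices have degree 6; set-B vertices have degree 4. Maximum degree = max(4,6) = 6.
K_{4,6} contains K_{3,3} as a subgraph (since both sides have >= 3 vertices); by Kuratowski's theorem it is not planar.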